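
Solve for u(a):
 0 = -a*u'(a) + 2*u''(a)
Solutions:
 u(a) = C1 + C2*erfi(a/2)


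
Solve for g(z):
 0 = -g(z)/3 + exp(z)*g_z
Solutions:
 g(z) = C1*exp(-exp(-z)/3)


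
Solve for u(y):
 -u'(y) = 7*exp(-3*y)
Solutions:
 u(y) = C1 + 7*exp(-3*y)/3


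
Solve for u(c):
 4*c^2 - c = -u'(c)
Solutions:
 u(c) = C1 - 4*c^3/3 + c^2/2


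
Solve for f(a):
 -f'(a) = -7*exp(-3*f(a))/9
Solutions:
 f(a) = log(C1 + 7*a/3)/3
 f(a) = log((-1 - sqrt(3)*I)*(C1 + 7*a/3)^(1/3)/2)
 f(a) = log((-1 + sqrt(3)*I)*(C1 + 7*a/3)^(1/3)/2)


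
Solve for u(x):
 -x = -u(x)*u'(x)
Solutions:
 u(x) = -sqrt(C1 + x^2)
 u(x) = sqrt(C1 + x^2)


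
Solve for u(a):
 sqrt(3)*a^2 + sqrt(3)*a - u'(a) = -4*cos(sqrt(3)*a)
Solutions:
 u(a) = C1 + sqrt(3)*a^3/3 + sqrt(3)*a^2/2 + 4*sqrt(3)*sin(sqrt(3)*a)/3


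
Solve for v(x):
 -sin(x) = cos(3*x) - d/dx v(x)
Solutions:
 v(x) = C1 + sin(3*x)/3 - cos(x)


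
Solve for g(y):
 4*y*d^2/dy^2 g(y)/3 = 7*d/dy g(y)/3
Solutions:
 g(y) = C1 + C2*y^(11/4)


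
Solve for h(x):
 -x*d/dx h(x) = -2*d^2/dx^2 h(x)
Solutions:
 h(x) = C1 + C2*erfi(x/2)


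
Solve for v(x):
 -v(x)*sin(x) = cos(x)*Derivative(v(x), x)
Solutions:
 v(x) = C1*cos(x)


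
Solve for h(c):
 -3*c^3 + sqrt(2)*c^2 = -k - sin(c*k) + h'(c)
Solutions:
 h(c) = C1 - 3*c^4/4 + sqrt(2)*c^3/3 + c*k - cos(c*k)/k


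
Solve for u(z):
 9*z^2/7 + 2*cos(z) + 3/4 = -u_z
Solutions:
 u(z) = C1 - 3*z^3/7 - 3*z/4 - 2*sin(z)


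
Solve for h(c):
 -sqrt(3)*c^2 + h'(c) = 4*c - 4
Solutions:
 h(c) = C1 + sqrt(3)*c^3/3 + 2*c^2 - 4*c


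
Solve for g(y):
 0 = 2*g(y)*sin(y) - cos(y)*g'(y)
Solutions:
 g(y) = C1/cos(y)^2


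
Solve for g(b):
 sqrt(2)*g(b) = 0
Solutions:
 g(b) = 0


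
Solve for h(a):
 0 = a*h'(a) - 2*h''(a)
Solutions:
 h(a) = C1 + C2*erfi(a/2)


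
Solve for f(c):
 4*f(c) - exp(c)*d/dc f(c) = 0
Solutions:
 f(c) = C1*exp(-4*exp(-c))


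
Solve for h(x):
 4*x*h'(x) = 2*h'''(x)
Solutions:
 h(x) = C1 + Integral(C2*airyai(2^(1/3)*x) + C3*airybi(2^(1/3)*x), x)


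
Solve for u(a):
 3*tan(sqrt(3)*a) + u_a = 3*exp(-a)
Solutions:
 u(a) = C1 - sqrt(3)*log(tan(sqrt(3)*a)^2 + 1)/2 - 3*exp(-a)


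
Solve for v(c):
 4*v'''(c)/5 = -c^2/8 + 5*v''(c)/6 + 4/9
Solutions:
 v(c) = C1 + C2*c + C3*exp(25*c/24) + c^4/80 + 6*c^3/125 - 1204*c^2/9375


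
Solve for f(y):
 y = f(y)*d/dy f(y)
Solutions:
 f(y) = -sqrt(C1 + y^2)
 f(y) = sqrt(C1 + y^2)


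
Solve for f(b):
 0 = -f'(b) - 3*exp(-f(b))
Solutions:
 f(b) = log(C1 - 3*b)


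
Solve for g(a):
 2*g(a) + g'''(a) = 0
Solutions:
 g(a) = C3*exp(-2^(1/3)*a) + (C1*sin(2^(1/3)*sqrt(3)*a/2) + C2*cos(2^(1/3)*sqrt(3)*a/2))*exp(2^(1/3)*a/2)


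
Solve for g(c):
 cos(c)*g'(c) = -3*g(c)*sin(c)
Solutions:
 g(c) = C1*cos(c)^3


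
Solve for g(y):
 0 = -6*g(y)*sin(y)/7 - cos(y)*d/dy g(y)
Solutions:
 g(y) = C1*cos(y)^(6/7)


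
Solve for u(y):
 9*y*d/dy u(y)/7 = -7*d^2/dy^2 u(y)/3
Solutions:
 u(y) = C1 + C2*erf(3*sqrt(6)*y/14)


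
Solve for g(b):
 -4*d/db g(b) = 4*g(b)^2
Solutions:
 g(b) = 1/(C1 + b)


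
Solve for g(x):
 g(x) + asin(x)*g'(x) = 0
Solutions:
 g(x) = C1*exp(-Integral(1/asin(x), x))


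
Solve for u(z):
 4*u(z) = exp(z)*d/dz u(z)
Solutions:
 u(z) = C1*exp(-4*exp(-z))


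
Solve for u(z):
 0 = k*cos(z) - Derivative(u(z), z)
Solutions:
 u(z) = C1 + k*sin(z)


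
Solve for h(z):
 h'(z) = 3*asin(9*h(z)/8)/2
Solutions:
 Integral(1/asin(9*_y/8), (_y, h(z))) = C1 + 3*z/2


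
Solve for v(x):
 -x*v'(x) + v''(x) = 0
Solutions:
 v(x) = C1 + C2*erfi(sqrt(2)*x/2)


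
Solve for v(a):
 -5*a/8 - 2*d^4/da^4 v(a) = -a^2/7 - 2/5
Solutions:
 v(a) = C1 + C2*a + C3*a^2 + C4*a^3 + a^6/5040 - a^5/384 + a^4/120


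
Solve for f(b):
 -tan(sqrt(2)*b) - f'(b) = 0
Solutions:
 f(b) = C1 + sqrt(2)*log(cos(sqrt(2)*b))/2


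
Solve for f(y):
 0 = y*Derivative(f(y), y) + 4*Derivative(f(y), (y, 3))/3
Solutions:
 f(y) = C1 + Integral(C2*airyai(-6^(1/3)*y/2) + C3*airybi(-6^(1/3)*y/2), y)


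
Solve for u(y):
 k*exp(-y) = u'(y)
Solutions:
 u(y) = C1 - k*exp(-y)


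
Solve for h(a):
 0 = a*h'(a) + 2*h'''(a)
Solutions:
 h(a) = C1 + Integral(C2*airyai(-2^(2/3)*a/2) + C3*airybi(-2^(2/3)*a/2), a)


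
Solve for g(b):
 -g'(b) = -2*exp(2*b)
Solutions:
 g(b) = C1 + exp(2*b)


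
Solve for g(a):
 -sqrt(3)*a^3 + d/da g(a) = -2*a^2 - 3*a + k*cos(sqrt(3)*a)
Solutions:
 g(a) = C1 + sqrt(3)*a^4/4 - 2*a^3/3 - 3*a^2/2 + sqrt(3)*k*sin(sqrt(3)*a)/3


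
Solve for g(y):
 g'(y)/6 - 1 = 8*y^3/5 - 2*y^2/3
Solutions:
 g(y) = C1 + 12*y^4/5 - 4*y^3/3 + 6*y


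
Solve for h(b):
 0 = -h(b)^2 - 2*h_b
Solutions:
 h(b) = 2/(C1 + b)


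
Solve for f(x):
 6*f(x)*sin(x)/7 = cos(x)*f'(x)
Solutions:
 f(x) = C1/cos(x)^(6/7)


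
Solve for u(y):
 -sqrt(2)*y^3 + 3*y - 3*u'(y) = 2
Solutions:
 u(y) = C1 - sqrt(2)*y^4/12 + y^2/2 - 2*y/3


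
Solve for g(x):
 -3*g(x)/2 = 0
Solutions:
 g(x) = 0


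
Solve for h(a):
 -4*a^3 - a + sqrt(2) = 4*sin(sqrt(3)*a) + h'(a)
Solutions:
 h(a) = C1 - a^4 - a^2/2 + sqrt(2)*a + 4*sqrt(3)*cos(sqrt(3)*a)/3


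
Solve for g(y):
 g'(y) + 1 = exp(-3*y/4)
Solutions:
 g(y) = C1 - y - 4*exp(-3*y/4)/3


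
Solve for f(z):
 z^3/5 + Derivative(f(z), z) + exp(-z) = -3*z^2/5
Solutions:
 f(z) = C1 - z^4/20 - z^3/5 + exp(-z)


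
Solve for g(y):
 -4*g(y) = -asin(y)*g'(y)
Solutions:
 g(y) = C1*exp(4*Integral(1/asin(y), y))


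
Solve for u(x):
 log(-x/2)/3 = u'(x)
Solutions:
 u(x) = C1 + x*log(-x)/3 + x*(-1 - log(2))/3


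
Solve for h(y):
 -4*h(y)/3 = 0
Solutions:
 h(y) = 0


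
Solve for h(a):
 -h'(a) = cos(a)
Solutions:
 h(a) = C1 - sin(a)


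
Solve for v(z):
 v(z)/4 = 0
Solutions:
 v(z) = 0


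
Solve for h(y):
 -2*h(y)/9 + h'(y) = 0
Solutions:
 h(y) = C1*exp(2*y/9)


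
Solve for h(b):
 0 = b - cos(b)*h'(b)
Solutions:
 h(b) = C1 + Integral(b/cos(b), b)


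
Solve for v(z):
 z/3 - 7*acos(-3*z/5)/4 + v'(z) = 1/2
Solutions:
 v(z) = C1 - z^2/6 + 7*z*acos(-3*z/5)/4 + z/2 + 7*sqrt(25 - 9*z^2)/12


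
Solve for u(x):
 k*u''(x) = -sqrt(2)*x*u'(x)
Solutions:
 u(x) = C1 + C2*sqrt(k)*erf(2^(3/4)*x*sqrt(1/k)/2)


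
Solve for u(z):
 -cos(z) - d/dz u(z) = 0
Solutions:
 u(z) = C1 - sin(z)


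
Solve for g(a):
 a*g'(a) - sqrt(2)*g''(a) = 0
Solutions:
 g(a) = C1 + C2*erfi(2^(1/4)*a/2)


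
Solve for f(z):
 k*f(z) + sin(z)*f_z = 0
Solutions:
 f(z) = C1*exp(k*(-log(cos(z) - 1) + log(cos(z) + 1))/2)


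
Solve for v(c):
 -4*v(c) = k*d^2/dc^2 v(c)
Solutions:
 v(c) = C1*exp(-2*c*sqrt(-1/k)) + C2*exp(2*c*sqrt(-1/k))


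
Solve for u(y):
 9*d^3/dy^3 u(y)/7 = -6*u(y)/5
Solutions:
 u(y) = C3*exp(-14^(1/3)*15^(2/3)*y/15) + (C1*sin(14^(1/3)*3^(1/6)*5^(2/3)*y/10) + C2*cos(14^(1/3)*3^(1/6)*5^(2/3)*y/10))*exp(14^(1/3)*15^(2/3)*y/30)


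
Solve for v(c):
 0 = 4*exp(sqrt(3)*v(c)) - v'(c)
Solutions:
 v(c) = sqrt(3)*(2*log(-1/(C1 + 4*c)) - log(3))/6


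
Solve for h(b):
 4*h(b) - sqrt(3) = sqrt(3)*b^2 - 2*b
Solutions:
 h(b) = sqrt(3)*b^2/4 - b/2 + sqrt(3)/4


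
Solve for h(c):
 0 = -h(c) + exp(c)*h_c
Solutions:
 h(c) = C1*exp(-exp(-c))


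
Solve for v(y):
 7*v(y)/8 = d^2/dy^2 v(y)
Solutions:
 v(y) = C1*exp(-sqrt(14)*y/4) + C2*exp(sqrt(14)*y/4)


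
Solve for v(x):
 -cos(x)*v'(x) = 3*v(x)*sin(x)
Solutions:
 v(x) = C1*cos(x)^3


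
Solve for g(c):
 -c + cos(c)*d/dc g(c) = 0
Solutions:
 g(c) = C1 + Integral(c/cos(c), c)


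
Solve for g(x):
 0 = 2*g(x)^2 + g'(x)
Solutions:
 g(x) = 1/(C1 + 2*x)


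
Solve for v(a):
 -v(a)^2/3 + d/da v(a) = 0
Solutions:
 v(a) = -3/(C1 + a)


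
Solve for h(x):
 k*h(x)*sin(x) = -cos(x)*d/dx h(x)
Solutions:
 h(x) = C1*exp(k*log(cos(x)))


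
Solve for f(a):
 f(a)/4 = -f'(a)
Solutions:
 f(a) = C1*exp(-a/4)


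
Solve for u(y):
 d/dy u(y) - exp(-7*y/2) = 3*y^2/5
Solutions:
 u(y) = C1 + y^3/5 - 2*exp(-7*y/2)/7


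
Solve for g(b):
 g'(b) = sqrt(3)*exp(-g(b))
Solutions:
 g(b) = log(C1 + sqrt(3)*b)


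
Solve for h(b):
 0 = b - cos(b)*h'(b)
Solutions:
 h(b) = C1 + Integral(b/cos(b), b)


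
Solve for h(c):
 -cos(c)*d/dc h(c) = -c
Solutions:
 h(c) = C1 + Integral(c/cos(c), c)


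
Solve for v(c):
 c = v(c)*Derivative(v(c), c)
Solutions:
 v(c) = -sqrt(C1 + c^2)
 v(c) = sqrt(C1 + c^2)


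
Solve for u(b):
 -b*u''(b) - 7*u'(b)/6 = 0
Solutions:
 u(b) = C1 + C2/b^(1/6)


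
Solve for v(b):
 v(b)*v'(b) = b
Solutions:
 v(b) = -sqrt(C1 + b^2)
 v(b) = sqrt(C1 + b^2)


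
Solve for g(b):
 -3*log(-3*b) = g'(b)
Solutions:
 g(b) = C1 - 3*b*log(-b) + 3*b*(1 - log(3))


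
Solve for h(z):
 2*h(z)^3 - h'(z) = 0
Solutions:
 h(z) = -sqrt(2)*sqrt(-1/(C1 + 2*z))/2
 h(z) = sqrt(2)*sqrt(-1/(C1 + 2*z))/2


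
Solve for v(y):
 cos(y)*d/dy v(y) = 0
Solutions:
 v(y) = C1


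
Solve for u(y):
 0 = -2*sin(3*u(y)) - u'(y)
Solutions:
 u(y) = -acos((-C1 - exp(12*y))/(C1 - exp(12*y)))/3 + 2*pi/3
 u(y) = acos((-C1 - exp(12*y))/(C1 - exp(12*y)))/3


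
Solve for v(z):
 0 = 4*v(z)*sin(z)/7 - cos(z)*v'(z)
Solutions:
 v(z) = C1/cos(z)^(4/7)


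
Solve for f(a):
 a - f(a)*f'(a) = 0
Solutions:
 f(a) = -sqrt(C1 + a^2)
 f(a) = sqrt(C1 + a^2)


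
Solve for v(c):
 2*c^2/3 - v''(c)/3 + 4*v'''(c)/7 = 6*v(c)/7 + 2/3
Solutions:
 v(c) = C1*exp(c*(-(108*sqrt(107034) + 35335)^(1/3) - 49/(108*sqrt(107034) + 35335)^(1/3) + 14)/72)*sin(sqrt(3)*c*(-(108*sqrt(107034) + 35335)^(1/3) + 49/(108*sqrt(107034) + 35335)^(1/3))/72) + C2*exp(c*(-(108*sqrt(107034) + 35335)^(1/3) - 49/(108*sqrt(107034) + 35335)^(1/3) + 14)/72)*cos(sqrt(3)*c*(-(108*sqrt(107034) + 35335)^(1/3) + 49/(108*sqrt(107034) + 35335)^(1/3))/72) + C3*exp(c*(49/(108*sqrt(107034) + 35335)^(1/3) + 7 + (108*sqrt(107034) + 35335)^(1/3))/36) + 7*c^2/9 - 112/81


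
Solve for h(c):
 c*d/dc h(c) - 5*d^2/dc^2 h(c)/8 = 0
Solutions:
 h(c) = C1 + C2*erfi(2*sqrt(5)*c/5)


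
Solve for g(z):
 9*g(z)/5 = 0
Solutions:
 g(z) = 0


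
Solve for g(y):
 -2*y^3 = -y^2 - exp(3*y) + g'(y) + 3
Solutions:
 g(y) = C1 - y^4/2 + y^3/3 - 3*y + exp(3*y)/3


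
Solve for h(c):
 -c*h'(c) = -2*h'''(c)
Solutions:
 h(c) = C1 + Integral(C2*airyai(2^(2/3)*c/2) + C3*airybi(2^(2/3)*c/2), c)


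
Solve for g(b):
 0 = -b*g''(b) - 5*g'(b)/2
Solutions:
 g(b) = C1 + C2/b^(3/2)


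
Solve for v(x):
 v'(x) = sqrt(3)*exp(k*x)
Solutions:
 v(x) = C1 + sqrt(3)*exp(k*x)/k


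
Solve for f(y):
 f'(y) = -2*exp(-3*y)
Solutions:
 f(y) = C1 + 2*exp(-3*y)/3


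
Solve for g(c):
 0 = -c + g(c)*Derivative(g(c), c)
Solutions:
 g(c) = -sqrt(C1 + c^2)
 g(c) = sqrt(C1 + c^2)


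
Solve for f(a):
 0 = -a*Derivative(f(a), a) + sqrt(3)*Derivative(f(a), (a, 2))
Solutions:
 f(a) = C1 + C2*erfi(sqrt(2)*3^(3/4)*a/6)


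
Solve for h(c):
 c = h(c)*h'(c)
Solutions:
 h(c) = -sqrt(C1 + c^2)
 h(c) = sqrt(C1 + c^2)


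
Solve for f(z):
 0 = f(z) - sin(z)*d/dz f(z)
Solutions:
 f(z) = C1*sqrt(cos(z) - 1)/sqrt(cos(z) + 1)


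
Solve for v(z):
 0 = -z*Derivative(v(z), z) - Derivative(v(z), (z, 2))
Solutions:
 v(z) = C1 + C2*erf(sqrt(2)*z/2)


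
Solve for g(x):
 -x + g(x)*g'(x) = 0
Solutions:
 g(x) = -sqrt(C1 + x^2)
 g(x) = sqrt(C1 + x^2)


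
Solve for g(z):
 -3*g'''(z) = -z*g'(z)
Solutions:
 g(z) = C1 + Integral(C2*airyai(3^(2/3)*z/3) + C3*airybi(3^(2/3)*z/3), z)


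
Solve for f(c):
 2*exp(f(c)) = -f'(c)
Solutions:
 f(c) = log(1/(C1 + 2*c))


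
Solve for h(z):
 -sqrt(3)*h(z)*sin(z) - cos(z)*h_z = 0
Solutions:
 h(z) = C1*cos(z)^(sqrt(3))


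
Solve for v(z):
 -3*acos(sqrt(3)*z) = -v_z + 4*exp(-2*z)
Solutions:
 v(z) = C1 + 3*z*acos(sqrt(3)*z) - sqrt(3)*sqrt(1 - 3*z^2) - 2*exp(-2*z)


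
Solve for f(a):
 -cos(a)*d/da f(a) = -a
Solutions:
 f(a) = C1 + Integral(a/cos(a), a)


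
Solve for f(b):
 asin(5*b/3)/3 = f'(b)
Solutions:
 f(b) = C1 + b*asin(5*b/3)/3 + sqrt(9 - 25*b^2)/15


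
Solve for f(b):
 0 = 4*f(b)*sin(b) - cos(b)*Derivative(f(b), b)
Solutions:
 f(b) = C1/cos(b)^4


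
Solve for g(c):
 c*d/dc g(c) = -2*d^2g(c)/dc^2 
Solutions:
 g(c) = C1 + C2*erf(c/2)


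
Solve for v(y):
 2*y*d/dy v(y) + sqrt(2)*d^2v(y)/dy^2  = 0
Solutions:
 v(y) = C1 + C2*erf(2^(3/4)*y/2)


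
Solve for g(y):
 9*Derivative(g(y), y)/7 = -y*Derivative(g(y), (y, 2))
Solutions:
 g(y) = C1 + C2/y^(2/7)


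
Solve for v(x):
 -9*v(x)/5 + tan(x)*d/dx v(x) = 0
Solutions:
 v(x) = C1*sin(x)^(9/5)


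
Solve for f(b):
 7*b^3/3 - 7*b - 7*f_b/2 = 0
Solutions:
 f(b) = C1 + b^4/6 - b^2


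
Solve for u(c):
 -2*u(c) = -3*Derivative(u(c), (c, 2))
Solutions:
 u(c) = C1*exp(-sqrt(6)*c/3) + C2*exp(sqrt(6)*c/3)


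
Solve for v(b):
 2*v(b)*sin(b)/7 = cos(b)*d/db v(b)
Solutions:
 v(b) = C1/cos(b)^(2/7)


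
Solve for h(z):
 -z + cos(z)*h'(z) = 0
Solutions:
 h(z) = C1 + Integral(z/cos(z), z)


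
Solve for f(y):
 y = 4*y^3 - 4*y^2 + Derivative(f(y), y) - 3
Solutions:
 f(y) = C1 - y^4 + 4*y^3/3 + y^2/2 + 3*y


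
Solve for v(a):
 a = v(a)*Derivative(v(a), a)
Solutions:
 v(a) = -sqrt(C1 + a^2)
 v(a) = sqrt(C1 + a^2)


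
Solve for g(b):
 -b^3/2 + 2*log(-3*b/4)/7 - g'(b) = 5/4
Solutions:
 g(b) = C1 - b^4/8 + 2*b*log(-b)/7 + b*(-43 - 16*log(2) + 8*log(3))/28


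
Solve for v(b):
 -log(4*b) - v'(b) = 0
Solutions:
 v(b) = C1 - b*log(b) - b*log(4) + b


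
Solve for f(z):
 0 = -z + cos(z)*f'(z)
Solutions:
 f(z) = C1 + Integral(z/cos(z), z)


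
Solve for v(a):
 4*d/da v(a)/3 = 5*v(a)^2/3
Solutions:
 v(a) = -4/(C1 + 5*a)


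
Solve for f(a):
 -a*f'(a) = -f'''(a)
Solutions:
 f(a) = C1 + Integral(C2*airyai(a) + C3*airybi(a), a)


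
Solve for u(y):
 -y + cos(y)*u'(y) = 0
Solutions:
 u(y) = C1 + Integral(y/cos(y), y)


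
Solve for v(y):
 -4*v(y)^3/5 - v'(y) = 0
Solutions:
 v(y) = -sqrt(10)*sqrt(-1/(C1 - 4*y))/2
 v(y) = sqrt(10)*sqrt(-1/(C1 - 4*y))/2


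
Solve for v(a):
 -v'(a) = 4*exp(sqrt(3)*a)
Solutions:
 v(a) = C1 - 4*sqrt(3)*exp(sqrt(3)*a)/3


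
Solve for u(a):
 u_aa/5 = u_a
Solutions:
 u(a) = C1 + C2*exp(5*a)


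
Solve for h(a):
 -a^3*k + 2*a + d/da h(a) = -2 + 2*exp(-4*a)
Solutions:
 h(a) = C1 + a^4*k/4 - a^2 - 2*a - exp(-4*a)/2


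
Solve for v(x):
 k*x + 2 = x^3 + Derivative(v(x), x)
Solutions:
 v(x) = C1 + k*x^2/2 - x^4/4 + 2*x


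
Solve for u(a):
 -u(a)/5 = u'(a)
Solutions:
 u(a) = C1*exp(-a/5)


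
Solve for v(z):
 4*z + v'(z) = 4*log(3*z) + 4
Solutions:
 v(z) = C1 - 2*z^2 + 4*z*log(z) + z*log(81)


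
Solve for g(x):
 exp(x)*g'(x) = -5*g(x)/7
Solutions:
 g(x) = C1*exp(5*exp(-x)/7)


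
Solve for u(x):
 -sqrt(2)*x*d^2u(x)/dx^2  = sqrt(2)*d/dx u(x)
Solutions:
 u(x) = C1 + C2*log(x)


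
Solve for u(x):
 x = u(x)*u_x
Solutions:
 u(x) = -sqrt(C1 + x^2)
 u(x) = sqrt(C1 + x^2)


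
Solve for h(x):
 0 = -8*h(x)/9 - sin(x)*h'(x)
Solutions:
 h(x) = C1*(cos(x) + 1)^(4/9)/(cos(x) - 1)^(4/9)


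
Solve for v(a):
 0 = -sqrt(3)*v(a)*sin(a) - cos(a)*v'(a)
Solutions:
 v(a) = C1*cos(a)^(sqrt(3))


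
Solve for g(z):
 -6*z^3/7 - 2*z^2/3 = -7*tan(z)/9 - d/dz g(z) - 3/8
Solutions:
 g(z) = C1 + 3*z^4/14 + 2*z^3/9 - 3*z/8 + 7*log(cos(z))/9


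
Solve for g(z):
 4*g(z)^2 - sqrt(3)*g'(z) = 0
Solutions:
 g(z) = -3/(C1 + 4*sqrt(3)*z)


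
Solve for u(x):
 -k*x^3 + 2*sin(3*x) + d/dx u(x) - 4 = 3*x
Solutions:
 u(x) = C1 + k*x^4/4 + 3*x^2/2 + 4*x + 2*cos(3*x)/3


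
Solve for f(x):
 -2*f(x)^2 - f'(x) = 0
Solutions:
 f(x) = 1/(C1 + 2*x)


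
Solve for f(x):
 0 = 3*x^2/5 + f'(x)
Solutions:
 f(x) = C1 - x^3/5


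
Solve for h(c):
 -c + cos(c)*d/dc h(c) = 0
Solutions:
 h(c) = C1 + Integral(c/cos(c), c)


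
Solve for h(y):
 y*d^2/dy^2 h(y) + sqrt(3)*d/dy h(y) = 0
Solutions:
 h(y) = C1 + C2*y^(1 - sqrt(3))


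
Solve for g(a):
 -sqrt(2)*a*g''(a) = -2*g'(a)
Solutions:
 g(a) = C1 + C2*a^(1 + sqrt(2))


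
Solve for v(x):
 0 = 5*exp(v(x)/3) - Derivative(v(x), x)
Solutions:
 v(x) = 3*log(-1/(C1 + 5*x)) + 3*log(3)


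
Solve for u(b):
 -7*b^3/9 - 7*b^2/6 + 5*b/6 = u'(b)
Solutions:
 u(b) = C1 - 7*b^4/36 - 7*b^3/18 + 5*b^2/12


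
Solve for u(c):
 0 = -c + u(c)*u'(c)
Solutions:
 u(c) = -sqrt(C1 + c^2)
 u(c) = sqrt(C1 + c^2)


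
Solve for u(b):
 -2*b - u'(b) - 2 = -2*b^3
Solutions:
 u(b) = C1 + b^4/2 - b^2 - 2*b


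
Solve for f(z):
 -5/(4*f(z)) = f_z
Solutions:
 f(z) = -sqrt(C1 - 10*z)/2
 f(z) = sqrt(C1 - 10*z)/2


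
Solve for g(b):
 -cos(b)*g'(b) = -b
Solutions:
 g(b) = C1 + Integral(b/cos(b), b)


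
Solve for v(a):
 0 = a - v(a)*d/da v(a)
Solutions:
 v(a) = -sqrt(C1 + a^2)
 v(a) = sqrt(C1 + a^2)


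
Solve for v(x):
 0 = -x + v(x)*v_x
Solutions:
 v(x) = -sqrt(C1 + x^2)
 v(x) = sqrt(C1 + x^2)


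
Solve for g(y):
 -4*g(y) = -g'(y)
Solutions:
 g(y) = C1*exp(4*y)


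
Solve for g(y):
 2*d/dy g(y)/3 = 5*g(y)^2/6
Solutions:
 g(y) = -4/(C1 + 5*y)


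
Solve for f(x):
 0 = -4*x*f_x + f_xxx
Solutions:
 f(x) = C1 + Integral(C2*airyai(2^(2/3)*x) + C3*airybi(2^(2/3)*x), x)


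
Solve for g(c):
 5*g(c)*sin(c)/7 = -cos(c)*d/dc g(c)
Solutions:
 g(c) = C1*cos(c)^(5/7)


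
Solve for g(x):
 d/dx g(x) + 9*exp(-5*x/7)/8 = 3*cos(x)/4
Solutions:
 g(x) = C1 + 3*sin(x)/4 + 63*exp(-5*x/7)/40


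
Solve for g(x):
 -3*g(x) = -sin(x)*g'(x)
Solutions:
 g(x) = C1*(cos(x) - 1)^(3/2)/(cos(x) + 1)^(3/2)


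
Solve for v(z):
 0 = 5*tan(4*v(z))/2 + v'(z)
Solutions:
 v(z) = -asin(C1*exp(-10*z))/4 + pi/4
 v(z) = asin(C1*exp(-10*z))/4


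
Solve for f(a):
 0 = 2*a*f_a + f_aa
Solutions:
 f(a) = C1 + C2*erf(a)


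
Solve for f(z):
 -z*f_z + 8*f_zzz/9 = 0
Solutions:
 f(z) = C1 + Integral(C2*airyai(3^(2/3)*z/2) + C3*airybi(3^(2/3)*z/2), z)


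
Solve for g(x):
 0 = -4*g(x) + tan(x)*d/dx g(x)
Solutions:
 g(x) = C1*sin(x)^4


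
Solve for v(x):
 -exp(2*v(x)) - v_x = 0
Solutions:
 v(x) = log(-sqrt(-1/(C1 - x))) - log(2)/2
 v(x) = log(-1/(C1 - x))/2 - log(2)/2


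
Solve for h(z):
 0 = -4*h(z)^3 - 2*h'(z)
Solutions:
 h(z) = -sqrt(2)*sqrt(-1/(C1 - 2*z))/2
 h(z) = sqrt(2)*sqrt(-1/(C1 - 2*z))/2


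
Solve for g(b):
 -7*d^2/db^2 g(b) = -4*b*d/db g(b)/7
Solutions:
 g(b) = C1 + C2*erfi(sqrt(2)*b/7)


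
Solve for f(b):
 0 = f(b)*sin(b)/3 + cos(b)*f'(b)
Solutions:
 f(b) = C1*cos(b)^(1/3)


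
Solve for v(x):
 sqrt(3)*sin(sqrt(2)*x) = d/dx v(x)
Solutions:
 v(x) = C1 - sqrt(6)*cos(sqrt(2)*x)/2


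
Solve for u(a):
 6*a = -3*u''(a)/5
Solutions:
 u(a) = C1 + C2*a - 5*a^3/3


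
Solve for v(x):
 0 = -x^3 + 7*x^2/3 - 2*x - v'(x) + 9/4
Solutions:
 v(x) = C1 - x^4/4 + 7*x^3/9 - x^2 + 9*x/4


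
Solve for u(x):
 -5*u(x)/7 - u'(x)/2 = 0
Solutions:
 u(x) = C1*exp(-10*x/7)


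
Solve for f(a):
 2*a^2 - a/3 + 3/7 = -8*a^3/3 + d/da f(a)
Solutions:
 f(a) = C1 + 2*a^4/3 + 2*a^3/3 - a^2/6 + 3*a/7


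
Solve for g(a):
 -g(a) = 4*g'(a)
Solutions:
 g(a) = C1*exp(-a/4)


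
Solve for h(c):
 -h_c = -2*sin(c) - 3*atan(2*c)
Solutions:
 h(c) = C1 + 3*c*atan(2*c) - 3*log(4*c^2 + 1)/4 - 2*cos(c)


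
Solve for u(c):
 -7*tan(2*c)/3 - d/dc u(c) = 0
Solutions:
 u(c) = C1 + 7*log(cos(2*c))/6


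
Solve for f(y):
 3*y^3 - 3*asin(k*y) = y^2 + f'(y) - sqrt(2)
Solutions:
 f(y) = C1 + 3*y^4/4 - y^3/3 + sqrt(2)*y - 3*Piecewise((y*asin(k*y) + sqrt(-k^2*y^2 + 1)/k, Ne(k, 0)), (0, True))


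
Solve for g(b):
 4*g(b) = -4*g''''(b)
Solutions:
 g(b) = (C1*sin(sqrt(2)*b/2) + C2*cos(sqrt(2)*b/2))*exp(-sqrt(2)*b/2) + (C3*sin(sqrt(2)*b/2) + C4*cos(sqrt(2)*b/2))*exp(sqrt(2)*b/2)


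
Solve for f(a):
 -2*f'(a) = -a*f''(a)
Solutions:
 f(a) = C1 + C2*a^3


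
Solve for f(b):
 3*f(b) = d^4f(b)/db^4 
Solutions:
 f(b) = C1*exp(-3^(1/4)*b) + C2*exp(3^(1/4)*b) + C3*sin(3^(1/4)*b) + C4*cos(3^(1/4)*b)


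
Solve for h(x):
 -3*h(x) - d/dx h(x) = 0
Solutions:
 h(x) = C1*exp(-3*x)


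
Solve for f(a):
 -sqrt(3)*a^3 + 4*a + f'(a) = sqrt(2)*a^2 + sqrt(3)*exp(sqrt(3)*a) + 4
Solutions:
 f(a) = C1 + sqrt(3)*a^4/4 + sqrt(2)*a^3/3 - 2*a^2 + 4*a + exp(sqrt(3)*a)


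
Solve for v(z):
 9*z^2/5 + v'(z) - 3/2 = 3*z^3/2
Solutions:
 v(z) = C1 + 3*z^4/8 - 3*z^3/5 + 3*z/2


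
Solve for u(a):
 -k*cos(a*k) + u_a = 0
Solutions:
 u(a) = C1 + sin(a*k)


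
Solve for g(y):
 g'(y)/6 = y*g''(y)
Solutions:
 g(y) = C1 + C2*y^(7/6)


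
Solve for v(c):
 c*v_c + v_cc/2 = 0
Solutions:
 v(c) = C1 + C2*erf(c)


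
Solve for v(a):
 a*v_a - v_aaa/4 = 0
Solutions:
 v(a) = C1 + Integral(C2*airyai(2^(2/3)*a) + C3*airybi(2^(2/3)*a), a)


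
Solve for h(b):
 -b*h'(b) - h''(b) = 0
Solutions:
 h(b) = C1 + C2*erf(sqrt(2)*b/2)


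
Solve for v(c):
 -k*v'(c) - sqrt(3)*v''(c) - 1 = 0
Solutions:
 v(c) = C1 + C2*exp(-sqrt(3)*c*k/3) - c/k


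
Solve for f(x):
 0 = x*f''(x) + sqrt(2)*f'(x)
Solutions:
 f(x) = C1 + C2*x^(1 - sqrt(2))


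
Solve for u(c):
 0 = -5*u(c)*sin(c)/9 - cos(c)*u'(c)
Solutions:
 u(c) = C1*cos(c)^(5/9)


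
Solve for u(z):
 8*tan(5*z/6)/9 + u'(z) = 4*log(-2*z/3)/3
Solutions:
 u(z) = C1 + 4*z*log(-z)/3 - 4*z*log(3)/3 - 4*z/3 + 4*z*log(2)/3 + 16*log(cos(5*z/6))/15


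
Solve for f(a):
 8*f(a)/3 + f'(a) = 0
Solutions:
 f(a) = C1*exp(-8*a/3)


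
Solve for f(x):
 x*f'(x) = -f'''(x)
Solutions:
 f(x) = C1 + Integral(C2*airyai(-x) + C3*airybi(-x), x)


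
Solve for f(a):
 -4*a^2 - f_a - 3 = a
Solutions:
 f(a) = C1 - 4*a^3/3 - a^2/2 - 3*a


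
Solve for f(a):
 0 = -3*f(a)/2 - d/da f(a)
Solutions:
 f(a) = C1*exp(-3*a/2)


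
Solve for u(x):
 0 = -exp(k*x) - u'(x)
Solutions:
 u(x) = C1 - exp(k*x)/k


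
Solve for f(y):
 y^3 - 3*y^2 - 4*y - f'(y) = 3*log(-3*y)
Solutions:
 f(y) = C1 + y^4/4 - y^3 - 2*y^2 - 3*y*log(-y) + 3*y*(1 - log(3))


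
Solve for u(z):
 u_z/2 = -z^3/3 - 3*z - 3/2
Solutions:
 u(z) = C1 - z^4/6 - 3*z^2 - 3*z


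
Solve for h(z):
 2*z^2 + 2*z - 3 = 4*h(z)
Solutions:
 h(z) = z^2/2 + z/2 - 3/4


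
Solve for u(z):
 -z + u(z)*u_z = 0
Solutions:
 u(z) = -sqrt(C1 + z^2)
 u(z) = sqrt(C1 + z^2)


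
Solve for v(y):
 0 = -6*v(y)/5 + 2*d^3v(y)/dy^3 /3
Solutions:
 v(y) = C3*exp(15^(2/3)*y/5) + (C1*sin(3*3^(1/6)*5^(2/3)*y/10) + C2*cos(3*3^(1/6)*5^(2/3)*y/10))*exp(-15^(2/3)*y/10)


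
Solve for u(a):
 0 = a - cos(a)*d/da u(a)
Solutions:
 u(a) = C1 + Integral(a/cos(a), a)


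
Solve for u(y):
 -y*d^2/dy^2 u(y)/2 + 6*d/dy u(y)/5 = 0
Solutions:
 u(y) = C1 + C2*y^(17/5)


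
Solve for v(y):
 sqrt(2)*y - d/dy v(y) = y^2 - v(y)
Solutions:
 v(y) = C1*exp(y) + y^2 - sqrt(2)*y + 2*y - sqrt(2) + 2


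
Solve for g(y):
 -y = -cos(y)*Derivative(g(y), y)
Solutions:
 g(y) = C1 + Integral(y/cos(y), y)


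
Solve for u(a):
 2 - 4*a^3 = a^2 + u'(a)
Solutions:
 u(a) = C1 - a^4 - a^3/3 + 2*a


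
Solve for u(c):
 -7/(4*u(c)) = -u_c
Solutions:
 u(c) = -sqrt(C1 + 14*c)/2
 u(c) = sqrt(C1 + 14*c)/2


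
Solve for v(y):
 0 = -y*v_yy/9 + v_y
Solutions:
 v(y) = C1 + C2*y^10


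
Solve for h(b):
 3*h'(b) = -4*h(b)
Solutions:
 h(b) = C1*exp(-4*b/3)


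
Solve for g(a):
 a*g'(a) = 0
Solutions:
 g(a) = C1


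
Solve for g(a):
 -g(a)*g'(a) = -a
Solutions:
 g(a) = -sqrt(C1 + a^2)
 g(a) = sqrt(C1 + a^2)


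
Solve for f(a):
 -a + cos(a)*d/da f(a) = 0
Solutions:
 f(a) = C1 + Integral(a/cos(a), a)


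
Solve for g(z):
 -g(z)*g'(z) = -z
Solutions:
 g(z) = -sqrt(C1 + z^2)
 g(z) = sqrt(C1 + z^2)


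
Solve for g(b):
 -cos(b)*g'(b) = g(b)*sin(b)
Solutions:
 g(b) = C1*cos(b)


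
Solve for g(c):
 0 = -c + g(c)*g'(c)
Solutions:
 g(c) = -sqrt(C1 + c^2)
 g(c) = sqrt(C1 + c^2)


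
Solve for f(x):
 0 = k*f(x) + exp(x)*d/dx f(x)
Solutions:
 f(x) = C1*exp(k*exp(-x))


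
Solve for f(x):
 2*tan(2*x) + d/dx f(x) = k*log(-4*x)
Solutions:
 f(x) = C1 + k*x*(log(-x) - 1) + 2*k*x*log(2) + log(cos(2*x))


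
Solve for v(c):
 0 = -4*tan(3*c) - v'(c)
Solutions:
 v(c) = C1 + 4*log(cos(3*c))/3


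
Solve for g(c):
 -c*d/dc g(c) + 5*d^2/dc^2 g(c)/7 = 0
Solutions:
 g(c) = C1 + C2*erfi(sqrt(70)*c/10)


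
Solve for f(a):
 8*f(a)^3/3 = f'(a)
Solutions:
 f(a) = -sqrt(6)*sqrt(-1/(C1 + 8*a))/2
 f(a) = sqrt(6)*sqrt(-1/(C1 + 8*a))/2


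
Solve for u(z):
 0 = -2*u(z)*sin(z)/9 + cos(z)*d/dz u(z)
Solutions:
 u(z) = C1/cos(z)^(2/9)


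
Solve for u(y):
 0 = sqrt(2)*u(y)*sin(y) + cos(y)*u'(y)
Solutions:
 u(y) = C1*cos(y)^(sqrt(2))


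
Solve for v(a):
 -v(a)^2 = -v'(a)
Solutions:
 v(a) = -1/(C1 + a)


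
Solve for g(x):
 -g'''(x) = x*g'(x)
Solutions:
 g(x) = C1 + Integral(C2*airyai(-x) + C3*airybi(-x), x)


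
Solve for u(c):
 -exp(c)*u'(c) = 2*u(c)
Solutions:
 u(c) = C1*exp(2*exp(-c))


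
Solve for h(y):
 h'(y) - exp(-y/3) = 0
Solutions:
 h(y) = C1 - 3*exp(-y/3)


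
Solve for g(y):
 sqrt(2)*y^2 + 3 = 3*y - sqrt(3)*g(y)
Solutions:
 g(y) = -sqrt(6)*y^2/3 + sqrt(3)*y - sqrt(3)


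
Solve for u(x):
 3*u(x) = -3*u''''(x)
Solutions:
 u(x) = (C1*sin(sqrt(2)*x/2) + C2*cos(sqrt(2)*x/2))*exp(-sqrt(2)*x/2) + (C3*sin(sqrt(2)*x/2) + C4*cos(sqrt(2)*x/2))*exp(sqrt(2)*x/2)


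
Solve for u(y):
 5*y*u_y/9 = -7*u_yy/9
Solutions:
 u(y) = C1 + C2*erf(sqrt(70)*y/14)


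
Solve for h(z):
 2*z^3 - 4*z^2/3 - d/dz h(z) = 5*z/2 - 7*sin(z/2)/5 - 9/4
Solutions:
 h(z) = C1 + z^4/2 - 4*z^3/9 - 5*z^2/4 + 9*z/4 - 14*cos(z/2)/5


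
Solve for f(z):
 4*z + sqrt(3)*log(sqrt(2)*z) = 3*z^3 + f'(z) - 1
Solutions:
 f(z) = C1 - 3*z^4/4 + 2*z^2 + sqrt(3)*z*log(z) - sqrt(3)*z + sqrt(3)*z*log(2)/2 + z


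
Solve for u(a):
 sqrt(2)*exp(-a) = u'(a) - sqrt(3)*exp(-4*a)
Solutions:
 u(a) = C1 - sqrt(2)*exp(-a) - sqrt(3)*exp(-4*a)/4


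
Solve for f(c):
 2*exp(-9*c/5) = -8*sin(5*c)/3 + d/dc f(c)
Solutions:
 f(c) = C1 - 8*cos(5*c)/15 - 10*exp(-9*c/5)/9


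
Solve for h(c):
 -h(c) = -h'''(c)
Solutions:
 h(c) = C3*exp(c) + (C1*sin(sqrt(3)*c/2) + C2*cos(sqrt(3)*c/2))*exp(-c/2)


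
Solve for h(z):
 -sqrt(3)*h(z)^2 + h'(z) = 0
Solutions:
 h(z) = -1/(C1 + sqrt(3)*z)


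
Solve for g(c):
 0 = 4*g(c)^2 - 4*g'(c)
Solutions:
 g(c) = -1/(C1 + c)


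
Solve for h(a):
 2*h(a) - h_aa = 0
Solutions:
 h(a) = C1*exp(-sqrt(2)*a) + C2*exp(sqrt(2)*a)


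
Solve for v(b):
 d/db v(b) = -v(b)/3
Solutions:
 v(b) = C1*exp(-b/3)


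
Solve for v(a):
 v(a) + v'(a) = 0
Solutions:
 v(a) = C1*exp(-a)


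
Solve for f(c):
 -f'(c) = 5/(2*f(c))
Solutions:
 f(c) = -sqrt(C1 - 5*c)
 f(c) = sqrt(C1 - 5*c)


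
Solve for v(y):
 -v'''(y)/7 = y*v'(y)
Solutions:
 v(y) = C1 + Integral(C2*airyai(-7^(1/3)*y) + C3*airybi(-7^(1/3)*y), y)


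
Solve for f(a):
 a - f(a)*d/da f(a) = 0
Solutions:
 f(a) = -sqrt(C1 + a^2)
 f(a) = sqrt(C1 + a^2)


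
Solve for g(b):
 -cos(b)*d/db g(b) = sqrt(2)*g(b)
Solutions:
 g(b) = C1*(sin(b) - 1)^(sqrt(2)/2)/(sin(b) + 1)^(sqrt(2)/2)


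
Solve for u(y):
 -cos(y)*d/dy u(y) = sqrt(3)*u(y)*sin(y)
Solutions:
 u(y) = C1*cos(y)^(sqrt(3))


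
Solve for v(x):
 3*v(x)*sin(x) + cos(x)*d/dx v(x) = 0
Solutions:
 v(x) = C1*cos(x)^3


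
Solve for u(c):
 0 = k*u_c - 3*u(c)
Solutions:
 u(c) = C1*exp(3*c/k)


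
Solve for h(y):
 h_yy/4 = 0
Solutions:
 h(y) = C1 + C2*y


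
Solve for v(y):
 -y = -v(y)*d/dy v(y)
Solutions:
 v(y) = -sqrt(C1 + y^2)
 v(y) = sqrt(C1 + y^2)


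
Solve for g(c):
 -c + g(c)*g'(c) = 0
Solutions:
 g(c) = -sqrt(C1 + c^2)
 g(c) = sqrt(C1 + c^2)


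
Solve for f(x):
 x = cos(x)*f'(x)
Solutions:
 f(x) = C1 + Integral(x/cos(x), x)


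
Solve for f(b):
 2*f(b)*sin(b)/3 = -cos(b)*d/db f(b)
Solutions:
 f(b) = C1*cos(b)^(2/3)


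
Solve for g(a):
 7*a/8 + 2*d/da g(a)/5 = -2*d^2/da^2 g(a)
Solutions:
 g(a) = C1 + C2*exp(-a/5) - 35*a^2/32 + 175*a/16


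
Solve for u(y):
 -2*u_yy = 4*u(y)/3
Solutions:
 u(y) = C1*sin(sqrt(6)*y/3) + C2*cos(sqrt(6)*y/3)


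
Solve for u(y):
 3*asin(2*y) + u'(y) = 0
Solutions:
 u(y) = C1 - 3*y*asin(2*y) - 3*sqrt(1 - 4*y^2)/2


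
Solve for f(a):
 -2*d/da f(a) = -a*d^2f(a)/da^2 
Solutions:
 f(a) = C1 + C2*a^3


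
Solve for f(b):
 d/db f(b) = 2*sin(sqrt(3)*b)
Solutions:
 f(b) = C1 - 2*sqrt(3)*cos(sqrt(3)*b)/3


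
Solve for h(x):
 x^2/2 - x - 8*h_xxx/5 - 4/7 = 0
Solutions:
 h(x) = C1 + C2*x + C3*x^2 + x^5/192 - 5*x^4/192 - 5*x^3/84


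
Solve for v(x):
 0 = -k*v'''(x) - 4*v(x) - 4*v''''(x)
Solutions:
 v(x) = C1*exp(x*(-3*k - sqrt(3)*sqrt(3*k^2 + 16*6^(1/3)*(9*k^2 + sqrt(3)*sqrt(27*k^4 - 65536))^(1/3) + 512*6^(2/3)/(9*k^2 + sqrt(3)*sqrt(27*k^4 - 65536))^(1/3)) + sqrt(6)*sqrt(3*sqrt(3)*k^3/sqrt(3*k^2 + 16*6^(1/3)*(9*k^2 + sqrt(3)*sqrt(27*k^4 - 65536))^(1/3) + 512*6^(2/3)/(9*k^2 + sqrt(3)*sqrt(27*k^4 - 65536))^(1/3)) + 3*k^2 - 8*6^(1/3)*(9*k^2 + sqrt(3)*sqrt(27*k^4 - 65536))^(1/3) - 256*6^(2/3)/(9*k^2 + sqrt(3)*sqrt(27*k^4 - 65536))^(1/3)))/48) + C2*exp(x*(-3*k + sqrt(3)*sqrt(3*k^2 + 16*6^(1/3)*(9*k^2 + sqrt(3)*sqrt(27*k^4 - 65536))^(1/3) + 512*6^(2/3)/(9*k^2 + sqrt(3)*sqrt(27*k^4 - 65536))^(1/3)) - sqrt(6)*sqrt(-3*sqrt(3)*k^3/sqrt(3*k^2 + 16*6^(1/3)*(9*k^2 + sqrt(3)*sqrt(27*k^4 - 65536))^(1/3) + 512*6^(2/3)/(9*k^2 + sqrt(3)*sqrt(27*k^4 - 65536))^(1/3)) + 3*k^2 - 8*6^(1/3)*(9*k^2 + sqrt(3)*sqrt(27*k^4 - 65536))^(1/3) - 256*6^(2/3)/(9*k^2 + sqrt(3)*sqrt(27*k^4 - 65536))^(1/3)))/48) + C3*exp(x*(-3*k + sqrt(3)*sqrt(3*k^2 + 16*6^(1/3)*(9*k^2 + sqrt(3)*sqrt(27*k^4 - 65536))^(1/3) + 512*6^(2/3)/(9*k^2 + sqrt(3)*sqrt(27*k^4 - 65536))^(1/3)) + sqrt(6)*sqrt(-3*sqrt(3)*k^3/sqrt(3*k^2 + 16*6^(1/3)*(9*k^2 + sqrt(3)*sqrt(27*k^4 - 65536))^(1/3) + 512*6^(2/3)/(9*k^2 + sqrt(3)*sqrt(27*k^4 - 65536))^(1/3)) + 3*k^2 - 8*6^(1/3)*(9*k^2 + sqrt(3)*sqrt(27*k^4 - 65536))^(1/3) - 256*6^(2/3)/(9*k^2 + sqrt(3)*sqrt(27*k^4 - 65536))^(1/3)))/48) + C4*exp(-x*(3*k + sqrt(3)*sqrt(3*k^2 + 16*6^(1/3)*(9*k^2 + sqrt(3)*sqrt(27*k^4 - 65536))^(1/3) + 512*6^(2/3)/(9*k^2 + sqrt(3)*sqrt(27*k^4 - 65536))^(1/3)) + sqrt(6)*sqrt(3*sqrt(3)*k^3/sqrt(3*k^2 + 16*6^(1/3)*(9*k^2 + sqrt(3)*sqrt(27*k^4 - 65536))^(1/3) + 512*6^(2/3)/(9*k^2 + sqrt(3)*sqrt(27*k^4 - 65536))^(1/3)) + 3*k^2 - 8*6^(1/3)*(9*k^2 + sqrt(3)*sqrt(27*k^4 - 65536))^(1/3) - 256*6^(2/3)/(9*k^2 + sqrt(3)*sqrt(27*k^4 - 65536))^(1/3)))/48)


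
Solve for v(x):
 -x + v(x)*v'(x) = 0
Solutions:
 v(x) = -sqrt(C1 + x^2)
 v(x) = sqrt(C1 + x^2)


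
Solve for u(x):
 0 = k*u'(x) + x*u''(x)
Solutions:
 u(x) = C1 + x^(1 - re(k))*(C2*sin(log(x)*Abs(im(k))) + C3*cos(log(x)*im(k)))


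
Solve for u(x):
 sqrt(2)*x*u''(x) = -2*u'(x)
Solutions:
 u(x) = C1 + C2*x^(1 - sqrt(2))


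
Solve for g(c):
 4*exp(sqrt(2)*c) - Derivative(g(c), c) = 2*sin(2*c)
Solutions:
 g(c) = C1 + 2*sqrt(2)*exp(sqrt(2)*c) + cos(2*c)


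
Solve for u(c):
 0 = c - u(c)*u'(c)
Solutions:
 u(c) = -sqrt(C1 + c^2)
 u(c) = sqrt(C1 + c^2)


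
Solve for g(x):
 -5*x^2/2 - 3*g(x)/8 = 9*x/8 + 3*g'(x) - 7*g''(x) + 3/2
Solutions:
 g(x) = C1*exp(x*(6 - sqrt(78))/28) + C2*exp(x*(6 + sqrt(78))/28) - 20*x^2/3 + 311*x/3 - 9740/9


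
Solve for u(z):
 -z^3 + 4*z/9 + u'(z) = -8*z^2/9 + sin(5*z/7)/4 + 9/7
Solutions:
 u(z) = C1 + z^4/4 - 8*z^3/27 - 2*z^2/9 + 9*z/7 - 7*cos(5*z/7)/20


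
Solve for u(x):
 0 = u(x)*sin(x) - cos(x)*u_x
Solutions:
 u(x) = C1/cos(x)


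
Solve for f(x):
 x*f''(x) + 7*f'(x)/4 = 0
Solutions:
 f(x) = C1 + C2/x^(3/4)


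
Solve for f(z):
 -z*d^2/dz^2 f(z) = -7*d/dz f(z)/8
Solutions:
 f(z) = C1 + C2*z^(15/8)


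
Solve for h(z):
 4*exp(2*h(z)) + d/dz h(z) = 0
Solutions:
 h(z) = log(-sqrt(-1/(C1 - 4*z))) - log(2)/2
 h(z) = log(-1/(C1 - 4*z))/2 - log(2)/2


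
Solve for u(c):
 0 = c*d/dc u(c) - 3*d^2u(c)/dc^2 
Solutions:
 u(c) = C1 + C2*erfi(sqrt(6)*c/6)


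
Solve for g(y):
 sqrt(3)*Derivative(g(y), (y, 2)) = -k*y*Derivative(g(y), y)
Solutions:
 g(y) = Piecewise((-sqrt(2)*3^(1/4)*sqrt(pi)*C1*erf(sqrt(2)*3^(3/4)*sqrt(k)*y/6)/(2*sqrt(k)) - C2, (k > 0) | (k < 0)), (-C1*y - C2, True))


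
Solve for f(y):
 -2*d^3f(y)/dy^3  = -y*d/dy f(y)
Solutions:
 f(y) = C1 + Integral(C2*airyai(2^(2/3)*y/2) + C3*airybi(2^(2/3)*y/2), y)


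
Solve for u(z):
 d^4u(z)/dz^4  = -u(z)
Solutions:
 u(z) = (C1*sin(sqrt(2)*z/2) + C2*cos(sqrt(2)*z/2))*exp(-sqrt(2)*z/2) + (C3*sin(sqrt(2)*z/2) + C4*cos(sqrt(2)*z/2))*exp(sqrt(2)*z/2)


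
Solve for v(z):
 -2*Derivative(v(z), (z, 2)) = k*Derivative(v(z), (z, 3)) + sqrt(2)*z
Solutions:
 v(z) = C1 + C2*z + C3*exp(-2*z/k) + sqrt(2)*k*z^2/8 - sqrt(2)*z^3/12


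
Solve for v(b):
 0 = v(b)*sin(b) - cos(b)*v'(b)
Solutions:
 v(b) = C1/cos(b)


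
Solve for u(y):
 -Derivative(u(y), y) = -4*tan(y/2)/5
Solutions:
 u(y) = C1 - 8*log(cos(y/2))/5


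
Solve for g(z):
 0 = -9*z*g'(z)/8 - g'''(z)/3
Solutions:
 g(z) = C1 + Integral(C2*airyai(-3*z/2) + C3*airybi(-3*z/2), z)


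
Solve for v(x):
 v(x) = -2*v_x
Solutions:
 v(x) = C1*exp(-x/2)


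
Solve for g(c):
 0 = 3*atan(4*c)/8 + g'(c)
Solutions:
 g(c) = C1 - 3*c*atan(4*c)/8 + 3*log(16*c^2 + 1)/64


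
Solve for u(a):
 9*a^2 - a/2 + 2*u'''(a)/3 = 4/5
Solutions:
 u(a) = C1 + C2*a + C3*a^2 - 9*a^5/40 + a^4/32 + a^3/5


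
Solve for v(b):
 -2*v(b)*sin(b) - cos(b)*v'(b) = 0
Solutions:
 v(b) = C1*cos(b)^2


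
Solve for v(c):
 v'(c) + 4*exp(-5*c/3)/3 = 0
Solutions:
 v(c) = C1 + 4*exp(-5*c/3)/5


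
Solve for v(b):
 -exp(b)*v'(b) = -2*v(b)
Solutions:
 v(b) = C1*exp(-2*exp(-b))


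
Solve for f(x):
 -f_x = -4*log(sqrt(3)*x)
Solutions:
 f(x) = C1 + 4*x*log(x) - 4*x + x*log(9)


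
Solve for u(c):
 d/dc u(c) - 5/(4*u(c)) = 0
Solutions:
 u(c) = -sqrt(C1 + 10*c)/2
 u(c) = sqrt(C1 + 10*c)/2


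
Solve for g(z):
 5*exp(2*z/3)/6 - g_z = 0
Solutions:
 g(z) = C1 + 5*exp(2*z/3)/4


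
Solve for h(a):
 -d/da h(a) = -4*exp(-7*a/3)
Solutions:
 h(a) = C1 - 12*exp(-7*a/3)/7


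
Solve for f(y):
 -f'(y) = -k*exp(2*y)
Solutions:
 f(y) = C1 + k*exp(2*y)/2


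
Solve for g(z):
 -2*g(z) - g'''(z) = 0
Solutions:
 g(z) = C3*exp(-2^(1/3)*z) + (C1*sin(2^(1/3)*sqrt(3)*z/2) + C2*cos(2^(1/3)*sqrt(3)*z/2))*exp(2^(1/3)*z/2)


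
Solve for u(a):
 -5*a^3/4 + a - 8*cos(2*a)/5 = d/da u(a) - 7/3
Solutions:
 u(a) = C1 - 5*a^4/16 + a^2/2 + 7*a/3 - 8*sin(a)*cos(a)/5


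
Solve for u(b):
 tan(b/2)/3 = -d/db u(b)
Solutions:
 u(b) = C1 + 2*log(cos(b/2))/3


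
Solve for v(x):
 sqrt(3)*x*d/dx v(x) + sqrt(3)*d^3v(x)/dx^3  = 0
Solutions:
 v(x) = C1 + Integral(C2*airyai(-x) + C3*airybi(-x), x)


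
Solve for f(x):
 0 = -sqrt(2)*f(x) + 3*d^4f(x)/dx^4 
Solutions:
 f(x) = C1*exp(-2^(1/8)*3^(3/4)*x/3) + C2*exp(2^(1/8)*3^(3/4)*x/3) + C3*sin(2^(1/8)*3^(3/4)*x/3) + C4*cos(2^(1/8)*3^(3/4)*x/3)


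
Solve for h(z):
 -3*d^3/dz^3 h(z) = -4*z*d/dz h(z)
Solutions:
 h(z) = C1 + Integral(C2*airyai(6^(2/3)*z/3) + C3*airybi(6^(2/3)*z/3), z)


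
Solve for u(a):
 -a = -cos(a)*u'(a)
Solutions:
 u(a) = C1 + Integral(a/cos(a), a)


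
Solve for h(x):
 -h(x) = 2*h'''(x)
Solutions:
 h(x) = C3*exp(-2^(2/3)*x/2) + (C1*sin(2^(2/3)*sqrt(3)*x/4) + C2*cos(2^(2/3)*sqrt(3)*x/4))*exp(2^(2/3)*x/4)


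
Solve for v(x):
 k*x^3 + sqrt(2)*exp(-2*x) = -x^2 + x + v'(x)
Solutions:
 v(x) = C1 + k*x^4/4 + x^3/3 - x^2/2 - sqrt(2)*exp(-2*x)/2


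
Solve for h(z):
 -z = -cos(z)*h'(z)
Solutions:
 h(z) = C1 + Integral(z/cos(z), z)


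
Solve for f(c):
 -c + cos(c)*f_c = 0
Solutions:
 f(c) = C1 + Integral(c/cos(c), c)


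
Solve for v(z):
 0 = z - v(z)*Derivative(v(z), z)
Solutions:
 v(z) = -sqrt(C1 + z^2)
 v(z) = sqrt(C1 + z^2)


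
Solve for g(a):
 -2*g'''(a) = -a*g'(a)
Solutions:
 g(a) = C1 + Integral(C2*airyai(2^(2/3)*a/2) + C3*airybi(2^(2/3)*a/2), a)


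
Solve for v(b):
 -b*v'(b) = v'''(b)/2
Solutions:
 v(b) = C1 + Integral(C2*airyai(-2^(1/3)*b) + C3*airybi(-2^(1/3)*b), b)


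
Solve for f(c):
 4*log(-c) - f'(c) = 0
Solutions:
 f(c) = C1 + 4*c*log(-c) - 4*c


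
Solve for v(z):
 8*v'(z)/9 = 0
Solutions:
 v(z) = C1


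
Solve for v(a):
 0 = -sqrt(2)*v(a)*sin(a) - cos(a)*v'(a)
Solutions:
 v(a) = C1*cos(a)^(sqrt(2))


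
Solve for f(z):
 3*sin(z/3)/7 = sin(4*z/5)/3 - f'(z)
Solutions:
 f(z) = C1 + 9*cos(z/3)/7 - 5*cos(4*z/5)/12


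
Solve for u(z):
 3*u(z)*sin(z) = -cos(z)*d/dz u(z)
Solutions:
 u(z) = C1*cos(z)^3


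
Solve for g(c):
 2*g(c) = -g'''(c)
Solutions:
 g(c) = C3*exp(-2^(1/3)*c) + (C1*sin(2^(1/3)*sqrt(3)*c/2) + C2*cos(2^(1/3)*sqrt(3)*c/2))*exp(2^(1/3)*c/2)


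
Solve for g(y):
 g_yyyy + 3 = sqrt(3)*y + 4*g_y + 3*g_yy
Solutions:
 g(y) = C1 + C2*exp(-y*((sqrt(3) + 2)^(-1/3) + (sqrt(3) + 2)^(1/3))/2)*sin(sqrt(3)*y*(-(sqrt(3) + 2)^(1/3) + (sqrt(3) + 2)^(-1/3))/2) + C3*exp(-y*((sqrt(3) + 2)^(-1/3) + (sqrt(3) + 2)^(1/3))/2)*cos(sqrt(3)*y*(-(sqrt(3) + 2)^(1/3) + (sqrt(3) + 2)^(-1/3))/2) + C4*exp(y*((sqrt(3) + 2)^(-1/3) + (sqrt(3) + 2)^(1/3))) - sqrt(3)*y^2/8 + 3*sqrt(3)*y/16 + 3*y/4


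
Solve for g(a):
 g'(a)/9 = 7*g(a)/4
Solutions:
 g(a) = C1*exp(63*a/4)


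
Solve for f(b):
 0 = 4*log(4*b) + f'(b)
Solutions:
 f(b) = C1 - 4*b*log(b) - b*log(256) + 4*b


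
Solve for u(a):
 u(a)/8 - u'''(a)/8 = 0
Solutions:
 u(a) = C3*exp(a) + (C1*sin(sqrt(3)*a/2) + C2*cos(sqrt(3)*a/2))*exp(-a/2)


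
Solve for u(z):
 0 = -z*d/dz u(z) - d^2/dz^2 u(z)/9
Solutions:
 u(z) = C1 + C2*erf(3*sqrt(2)*z/2)


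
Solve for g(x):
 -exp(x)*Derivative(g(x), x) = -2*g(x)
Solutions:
 g(x) = C1*exp(-2*exp(-x))


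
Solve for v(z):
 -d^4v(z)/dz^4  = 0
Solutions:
 v(z) = C1 + C2*z + C3*z^2 + C4*z^3


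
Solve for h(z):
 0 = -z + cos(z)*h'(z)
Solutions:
 h(z) = C1 + Integral(z/cos(z), z)


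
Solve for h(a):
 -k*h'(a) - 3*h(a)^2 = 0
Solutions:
 h(a) = k/(C1*k + 3*a)


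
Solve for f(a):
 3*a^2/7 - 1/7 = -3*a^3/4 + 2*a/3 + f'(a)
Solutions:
 f(a) = C1 + 3*a^4/16 + a^3/7 - a^2/3 - a/7


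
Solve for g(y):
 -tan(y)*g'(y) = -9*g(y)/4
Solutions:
 g(y) = C1*sin(y)^(9/4)


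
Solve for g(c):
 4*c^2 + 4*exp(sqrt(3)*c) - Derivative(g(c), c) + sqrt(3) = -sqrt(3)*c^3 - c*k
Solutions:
 g(c) = C1 + sqrt(3)*c^4/4 + 4*c^3/3 + c^2*k/2 + sqrt(3)*c + 4*sqrt(3)*exp(sqrt(3)*c)/3


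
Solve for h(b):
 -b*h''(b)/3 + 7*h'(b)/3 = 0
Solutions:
 h(b) = C1 + C2*b^8


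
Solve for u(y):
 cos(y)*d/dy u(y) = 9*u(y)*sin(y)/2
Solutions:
 u(y) = C1/cos(y)^(9/2)


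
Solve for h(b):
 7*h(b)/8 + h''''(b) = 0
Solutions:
 h(b) = (C1*sin(2^(3/4)*7^(1/4)*b/4) + C2*cos(2^(3/4)*7^(1/4)*b/4))*exp(-2^(3/4)*7^(1/4)*b/4) + (C3*sin(2^(3/4)*7^(1/4)*b/4) + C4*cos(2^(3/4)*7^(1/4)*b/4))*exp(2^(3/4)*7^(1/4)*b/4)


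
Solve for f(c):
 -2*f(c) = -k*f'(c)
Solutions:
 f(c) = C1*exp(2*c/k)


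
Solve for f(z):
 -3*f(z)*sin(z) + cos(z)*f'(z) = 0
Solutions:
 f(z) = C1/cos(z)^3


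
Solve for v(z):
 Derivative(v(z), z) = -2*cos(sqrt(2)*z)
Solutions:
 v(z) = C1 - sqrt(2)*sin(sqrt(2)*z)


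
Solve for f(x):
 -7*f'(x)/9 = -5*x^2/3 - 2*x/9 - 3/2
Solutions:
 f(x) = C1 + 5*x^3/7 + x^2/7 + 27*x/14


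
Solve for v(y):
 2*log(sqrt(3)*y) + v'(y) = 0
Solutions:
 v(y) = C1 - 2*y*log(y) - y*log(3) + 2*y
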